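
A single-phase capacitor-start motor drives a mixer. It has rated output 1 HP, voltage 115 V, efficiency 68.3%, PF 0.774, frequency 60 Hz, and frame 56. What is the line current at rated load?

12.3 A

P_out = 1 × 746 = 746 W
P_in = P_out / η = 746 / 0.683 = 1092 W
I = P_in / (V·cosφ) = 1092 / (115 × 0.774) = 12.3 A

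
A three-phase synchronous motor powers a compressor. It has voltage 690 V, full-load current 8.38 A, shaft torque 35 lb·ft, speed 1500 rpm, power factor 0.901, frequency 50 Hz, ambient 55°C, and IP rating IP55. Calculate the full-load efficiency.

82.6 %

τ = 35 lb·ft × 1.356 = 47.46 N·m
ω = 2π × 1500/60 = 157.1 rad/s; P_out = τω = 47.46 × 157.1 = 7456 W
P_in = √3·V_L·I_L·cosφ = 1.732 × 690 × 8.38 × 0.901 = 9023 W
η = P_out / P_in = 7456 / 9023 = 0.826 = 82.6%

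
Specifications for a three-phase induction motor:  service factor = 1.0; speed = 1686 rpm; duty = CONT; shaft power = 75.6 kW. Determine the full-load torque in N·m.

428 N·m

ω = 2π × 1686/60 = 176.6 rad/s
τ = P/ω = 75600/176.6 = 428 N·m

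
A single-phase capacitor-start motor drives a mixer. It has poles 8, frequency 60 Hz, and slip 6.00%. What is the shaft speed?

846 rpm

n_s = 120f/p = 120×60/8 = 900 rpm
n = n_s(1 − s) = 900 × (1 − 0.06) = 846 rpm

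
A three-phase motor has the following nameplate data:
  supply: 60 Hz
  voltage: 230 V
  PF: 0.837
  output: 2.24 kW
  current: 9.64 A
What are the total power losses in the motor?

P_in = √3·V·I·cosφ = 1.732×230×9.64×0.837 = 3214 W
P_out = 2240 W
Losses = P_in − P_out = 3214 − 2240 = 974 W

974 W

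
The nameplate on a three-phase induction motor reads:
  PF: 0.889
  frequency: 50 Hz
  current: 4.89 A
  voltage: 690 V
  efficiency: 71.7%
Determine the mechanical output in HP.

4.99 HP

P_in = √3·V·I·cosφ = 1.732 × 690 × 4.89 × 0.889 = 5195 W
P_out = η·P_in = 0.717 × 5195 = 3725 W
= 3725/746 = 4.99 HP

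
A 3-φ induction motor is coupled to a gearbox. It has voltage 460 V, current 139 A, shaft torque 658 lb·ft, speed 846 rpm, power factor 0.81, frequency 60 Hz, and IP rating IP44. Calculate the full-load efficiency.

88.1 %

τ = 658 lb·ft × 1.356 = 892.2 N·m
ω = 2π × 846/60 = 88.59 rad/s; P_out = τω = 892.2 × 88.59 = 79040 W
P_in = √3·V_L·I_L·cosφ = 1.732 × 460 × 139 × 0.81 = 89703 W
η = P_out / P_in = 79040 / 89703 = 0.881 = 88.1%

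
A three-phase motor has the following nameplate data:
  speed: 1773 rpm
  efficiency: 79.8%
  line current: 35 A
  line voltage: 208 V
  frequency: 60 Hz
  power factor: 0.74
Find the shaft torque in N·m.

P_in = √3·V·I·cosφ = 1.732 × 208 × 35 × 0.74 = 9331 W
P_out = η·P_in = 0.798 × 9331 = 7446 W
n = 1773 rpm
ω = 2π×1773/60 = 185.7 rad/s
τ = P_out/ω = 7446/185.7 = 40.1 N·m

40.1 N·m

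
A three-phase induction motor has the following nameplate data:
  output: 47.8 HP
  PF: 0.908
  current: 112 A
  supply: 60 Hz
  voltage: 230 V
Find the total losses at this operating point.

4.85 kW

P_in = √3·V·I·cosφ = 1.732×230×112×0.908 = 40512 W
P_out = 47.8×746 = 35659 W
Losses = P_in − P_out = 40512 − 35659 = 4853 W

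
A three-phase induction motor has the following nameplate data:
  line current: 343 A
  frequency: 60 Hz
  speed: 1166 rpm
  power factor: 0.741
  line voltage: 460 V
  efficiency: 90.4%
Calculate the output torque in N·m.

P_in = √3·V·I·cosφ = 1.732 × 460 × 343 × 0.741 = 202497 W
P_out = η·P_in = 0.904 × 202497 = 183057 W
n = 1166 rpm
ω = 2π×1166/60 = 122.1 rad/s
τ = P_out/ω = 183057/122.1 = 1500 N·m

1500 N·m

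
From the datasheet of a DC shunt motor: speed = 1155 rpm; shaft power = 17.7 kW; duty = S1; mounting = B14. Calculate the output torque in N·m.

ω = 2π × 1155/60 = 121 rad/s
τ = P/ω = 17700/121 = 146 N·m

146 N·m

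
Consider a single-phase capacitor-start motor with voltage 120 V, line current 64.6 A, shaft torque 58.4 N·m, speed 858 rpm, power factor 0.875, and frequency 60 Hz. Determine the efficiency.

ω = 2π × 858/60 = 89.85 rad/s; P_out = τω = 58.4 × 89.85 = 5247 W
P_in = V·I·cosφ = 120 × 64.6 × 0.875 = 6783 W
η = P_out / P_in = 5247 / 6783 = 0.774 = 77.4%

77.4 %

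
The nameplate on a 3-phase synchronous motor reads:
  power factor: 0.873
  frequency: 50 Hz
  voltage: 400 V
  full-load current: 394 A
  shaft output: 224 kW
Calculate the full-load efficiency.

P_out = 224 kW = 224000 W
P_in = √3·V_L·I_L·cosφ = 1.732 × 400 × 394 × 0.873 = 238297 W
η = P_out / P_in = 224000 / 238297 = 0.940 = 94.0%

94.0 %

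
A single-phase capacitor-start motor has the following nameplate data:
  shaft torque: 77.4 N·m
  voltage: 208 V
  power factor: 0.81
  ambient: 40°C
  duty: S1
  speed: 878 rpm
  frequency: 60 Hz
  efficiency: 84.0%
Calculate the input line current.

ω = 2π×878/60 = 91.94 rad/s; P_out = τω = 77.4 × 91.94 = 7116 W
P_in = P_out / η = 7116 / 0.840 = 8471 W
I = P_in / (V·cosφ) = 8471 / (208 × 0.81) = 50.3 A

50.3 A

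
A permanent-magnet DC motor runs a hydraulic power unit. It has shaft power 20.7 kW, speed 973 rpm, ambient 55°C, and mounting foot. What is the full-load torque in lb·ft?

ω = 2π × 973/60 = 101.9 rad/s
τ = P/ω = 20700/101.9 = 203.1 N·m
In lb·ft: 203.1/1.356 = 150 lb·ft

150 lb·ft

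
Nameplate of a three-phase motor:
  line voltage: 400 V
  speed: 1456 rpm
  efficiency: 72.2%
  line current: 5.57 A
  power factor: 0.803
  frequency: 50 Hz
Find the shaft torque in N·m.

14.7 N·m

P_in = √3·V·I·cosφ = 1.732 × 400 × 5.57 × 0.803 = 3099 W
P_out = η·P_in = 0.722 × 3099 = 2237 W
n = 1456 rpm
ω = 2π×1456/60 = 152.5 rad/s
τ = P_out/ω = 2237/152.5 = 14.7 N·m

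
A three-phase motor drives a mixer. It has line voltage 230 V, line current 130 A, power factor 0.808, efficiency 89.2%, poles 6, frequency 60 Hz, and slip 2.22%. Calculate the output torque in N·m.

304 N·m

P_in = √3·V·I·cosφ = 1.732 × 230 × 130 × 0.808 = 41844 W
P_out = η·P_in = 0.892 × 41844 = 37325 W
n_s = 120×60/6 = 1200 rpm; n = 1200×(1−0.0222) = 1173 rpm
ω = 2π×1173/60 = 122.8 rad/s
τ = P_out/ω = 37325/122.8 = 304 N·m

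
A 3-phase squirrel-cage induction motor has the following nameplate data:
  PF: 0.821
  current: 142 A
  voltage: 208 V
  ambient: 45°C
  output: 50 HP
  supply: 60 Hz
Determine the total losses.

P_in = √3·V·I·cosφ = 1.732×208×142×0.821 = 41999 W
P_out = 50×746 = 37300 W
Losses = P_in − P_out = 41999 − 37300 = 4699 W

4.7 kW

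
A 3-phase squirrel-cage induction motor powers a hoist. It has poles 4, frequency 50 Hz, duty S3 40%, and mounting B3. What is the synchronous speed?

n_s = 120f/p = 120×50/4 = 1500 rpm

1500 rpm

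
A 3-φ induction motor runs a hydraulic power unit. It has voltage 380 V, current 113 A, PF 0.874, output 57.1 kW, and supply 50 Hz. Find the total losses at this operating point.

P_in = √3·V·I·cosφ = 1.732×380×113×0.874 = 65001 W
P_out = 57100 W
Losses = P_in − P_out = 65001 − 57100 = 7901 W

7.9 kW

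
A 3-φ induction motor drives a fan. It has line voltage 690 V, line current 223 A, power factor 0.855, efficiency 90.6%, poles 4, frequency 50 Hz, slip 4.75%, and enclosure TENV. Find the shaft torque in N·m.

1380 N·m

P_in = √3·V·I·cosφ = 1.732 × 690 × 223 × 0.855 = 227860 W
P_out = η·P_in = 0.906 × 227860 = 206441 W
n_s = 120×50/4 = 1500 rpm; n = 1500×(1−0.0475) = 1429 rpm
ω = 2π×1429/60 = 149.6 rad/s
τ = P_out/ω = 206441/149.6 = 1380 N·m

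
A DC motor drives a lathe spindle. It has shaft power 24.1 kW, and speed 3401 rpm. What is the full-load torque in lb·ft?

ω = 2π × 3401/60 = 356.2 rad/s
τ = P/ω = 24100/356.2 = 67.66 N·m
In lb·ft: 67.66/1.356 = 49.9 lb·ft

49.9 lb·ft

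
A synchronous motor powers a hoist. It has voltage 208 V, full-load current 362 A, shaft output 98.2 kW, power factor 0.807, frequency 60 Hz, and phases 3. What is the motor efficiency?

93.3 %

P_out = 98.2 kW = 98200 W
P_in = √3·V_L·I_L·cosφ = 1.732 × 208 × 362 × 0.807 = 105243 W
η = P_out / P_in = 98200 / 105243 = 0.933 = 93.3%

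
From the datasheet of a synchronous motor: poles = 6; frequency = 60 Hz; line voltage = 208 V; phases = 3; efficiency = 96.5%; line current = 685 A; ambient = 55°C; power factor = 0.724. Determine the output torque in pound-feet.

P_in = √3·V·I·cosφ = 1.732 × 208 × 685 × 0.724 = 178665 W
P_out = η·P_in = 0.965 × 178665 = 172412 W
n = n_s = 120×60/6 = 1200 rpm (synchronous)
ω = 2π×1200/60 = 125.7 rad/s
τ = P_out/ω = 172412/125.7 = 1372 N·m
In lb·ft: 1372/1.356 = 1010 lb·ft

1010 lb·ft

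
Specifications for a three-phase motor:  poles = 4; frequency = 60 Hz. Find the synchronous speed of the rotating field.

1800 rpm

n_s = 120f/p = 120×60/4 = 1800 rpm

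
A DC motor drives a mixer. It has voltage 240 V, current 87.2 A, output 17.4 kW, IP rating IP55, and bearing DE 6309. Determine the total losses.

3530 W

P_in = V·I = 240×87.2 = 20928 W
P_out = 17400 W
Losses = P_in − P_out = 20928 − 17400 = 3528 W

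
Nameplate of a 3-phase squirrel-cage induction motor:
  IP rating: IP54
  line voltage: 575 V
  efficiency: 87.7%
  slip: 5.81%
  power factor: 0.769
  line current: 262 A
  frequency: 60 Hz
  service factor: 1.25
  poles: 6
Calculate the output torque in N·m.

1490 N·m

P_in = √3·V·I·cosφ = 1.732 × 575 × 262 × 0.769 = 200652 W
P_out = η·P_in = 0.877 × 200652 = 175972 W
n_s = 120×60/6 = 1200 rpm; n = 1200×(1−0.0581) = 1130 rpm
ω = 2π×1130/60 = 118.3 rad/s
τ = P_out/ω = 175972/118.3 = 1490 N·m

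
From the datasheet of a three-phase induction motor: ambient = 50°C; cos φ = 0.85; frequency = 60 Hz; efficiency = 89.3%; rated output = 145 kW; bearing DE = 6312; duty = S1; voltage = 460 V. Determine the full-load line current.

240 A

P_out = 145 kW = 145000 W
P_in = P_out / η = 145000 / 0.893 = 162374 W
I_L = P_in / (√3·V_L·cosφ) = 162374 / (1.732 × 460 × 0.85) = 240 A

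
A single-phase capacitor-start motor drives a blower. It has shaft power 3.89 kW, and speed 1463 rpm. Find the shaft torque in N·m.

25.4 N·m

ω = 2π × 1463/60 = 153.2 rad/s
τ = P/ω = 3890/153.2 = 25.4 N·m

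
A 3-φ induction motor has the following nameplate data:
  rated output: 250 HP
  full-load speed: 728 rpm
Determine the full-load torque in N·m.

P_out = 250 × 746 = 186500 W
ω = 2π × 728/60 = 76.24 rad/s
τ = P_out/ω = 186500/76.24 = 2450 N·m

2450 N·m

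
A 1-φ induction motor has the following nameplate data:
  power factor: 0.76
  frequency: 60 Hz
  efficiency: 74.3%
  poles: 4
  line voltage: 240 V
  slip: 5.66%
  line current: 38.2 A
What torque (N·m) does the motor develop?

P_in = V·I·cosφ = 240 × 38.2 × 0.76 = 6968 W
P_out = η·P_in = 0.743 × 6968 = 5177 W
n_s = 120×60/4 = 1800 rpm; n = 1800×(1−0.0566) = 1698 rpm
ω = 2π×1698/60 = 177.8 rad/s
τ = P_out/ω = 5177/177.8 = 29.1 N·m

29.1 N·m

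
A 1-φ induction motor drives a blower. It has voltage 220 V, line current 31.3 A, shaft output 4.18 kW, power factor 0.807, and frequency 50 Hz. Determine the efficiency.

75.2 %

P_out = 4.18 kW = 4180 W
P_in = V·I·cosφ = 220 × 31.3 × 0.807 = 5557 W
η = P_out / P_in = 4180 / 5557 = 0.752 = 75.2%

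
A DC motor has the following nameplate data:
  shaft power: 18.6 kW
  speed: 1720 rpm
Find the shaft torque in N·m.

103 N·m

ω = 2π × 1720/60 = 180.1 rad/s
τ = P/ω = 18600/180.1 = 103 N·m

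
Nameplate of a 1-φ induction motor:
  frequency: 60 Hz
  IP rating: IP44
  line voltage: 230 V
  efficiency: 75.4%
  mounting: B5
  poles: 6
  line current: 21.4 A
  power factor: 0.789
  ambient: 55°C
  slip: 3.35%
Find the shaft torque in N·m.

24.1 N·m

P_in = V·I·cosφ = 230 × 21.4 × 0.789 = 3883 W
P_out = η·P_in = 0.754 × 3883 = 2928 W
n_s = 120×60/6 = 1200 rpm; n = 1200×(1−0.0335) = 1160 rpm
ω = 2π×1160/60 = 121.5 rad/s
τ = P_out/ω = 2928/121.5 = 24.1 N·m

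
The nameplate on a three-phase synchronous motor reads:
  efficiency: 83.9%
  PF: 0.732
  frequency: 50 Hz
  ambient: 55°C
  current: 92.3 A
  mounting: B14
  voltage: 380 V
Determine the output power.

37.3 kW

P_in = √3·V·I·cosφ = 1.732 × 380 × 92.3 × 0.732 = 44468 W
P_out = η·P_in = 0.839 × 44468 = 37309 W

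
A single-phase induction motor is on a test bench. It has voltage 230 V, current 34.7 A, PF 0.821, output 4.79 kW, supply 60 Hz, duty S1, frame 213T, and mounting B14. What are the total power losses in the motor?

P_in = V·I·cosφ = 230×34.7×0.821 = 6552 W
P_out = 4790 W
Losses = P_in − P_out = 6552 − 4790 = 1762 W

1760 W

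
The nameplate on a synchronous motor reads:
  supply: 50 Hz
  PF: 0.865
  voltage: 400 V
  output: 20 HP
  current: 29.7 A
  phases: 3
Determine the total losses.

2880 W

P_in = √3·V·I·cosφ = 1.732×400×29.7×0.865 = 17798 W
P_out = 20×746 = 14920 W
Losses = P_in − P_out = 17798 − 14920 = 2878 W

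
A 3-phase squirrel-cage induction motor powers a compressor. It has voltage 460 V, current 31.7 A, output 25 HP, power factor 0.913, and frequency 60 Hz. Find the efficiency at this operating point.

80.9 %

P_out = 25 × 746 = 18650 W
P_in = √3·V_L·I_L·cosφ = 1.732 × 460 × 31.7 × 0.913 = 23059 W
η = P_out / P_in = 18650 / 23059 = 0.809 = 80.9%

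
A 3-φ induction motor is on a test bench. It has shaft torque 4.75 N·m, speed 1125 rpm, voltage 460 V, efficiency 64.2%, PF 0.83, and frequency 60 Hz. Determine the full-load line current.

ω = 2π×1125/60 = 117.8 rad/s; P_out = τω = 4.75 × 117.8 = 560 W
P_in = P_out / η = 560 / 0.642 = 872 W
I_L = P_in / (√3·V_L·cosφ) = 872 / (1.732 × 460 × 0.83) = 1.32 A

1.32 A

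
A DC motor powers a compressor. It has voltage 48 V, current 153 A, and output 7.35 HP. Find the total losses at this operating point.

1.86 kW

P_in = V·I = 48×153 = 7344 W
P_out = 7.35×746 = 5483 W
Losses = P_in − P_out = 7344 − 5483 = 1861 W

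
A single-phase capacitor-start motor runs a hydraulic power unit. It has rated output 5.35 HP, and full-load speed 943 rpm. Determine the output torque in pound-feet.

P_out = 5.35 × 746 = 3991 W
ω = 2π × 943/60 = 98.75 rad/s
τ = P_out/ω = 3991/98.75 = 40.42 N·m
In lb·ft: 40.42/1.356 = 29.8 lb·ft

29.8 lb·ft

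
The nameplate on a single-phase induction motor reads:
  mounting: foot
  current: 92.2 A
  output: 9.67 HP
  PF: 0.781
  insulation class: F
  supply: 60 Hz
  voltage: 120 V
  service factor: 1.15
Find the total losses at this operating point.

1430 W

P_in = V·I·cosφ = 120×92.2×0.781 = 8641 W
P_out = 9.67×746 = 7214 W
Losses = P_in − P_out = 8641 − 7214 = 1427 W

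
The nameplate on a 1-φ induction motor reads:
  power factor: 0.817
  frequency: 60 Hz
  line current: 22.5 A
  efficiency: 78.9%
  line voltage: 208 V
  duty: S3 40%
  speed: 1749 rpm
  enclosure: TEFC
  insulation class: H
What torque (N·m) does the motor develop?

P_in = V·I·cosφ = 208 × 22.5 × 0.817 = 3824 W
P_out = η·P_in = 0.789 × 3824 = 3017 W
n = 1749 rpm
ω = 2π×1749/60 = 183.2 rad/s
τ = P_out/ω = 3017/183.2 = 16.5 N·m

16.5 N·m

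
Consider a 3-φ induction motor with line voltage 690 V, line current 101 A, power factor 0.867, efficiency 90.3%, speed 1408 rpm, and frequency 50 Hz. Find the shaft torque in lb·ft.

P_in = √3·V·I·cosφ = 1.732 × 690 × 101 × 0.867 = 104650 W
P_out = η·P_in = 0.903 × 104650 = 94499 W
n = 1408 rpm
ω = 2π×1408/60 = 147.4 rad/s
τ = P_out/ω = 94499/147.4 = 641.1 N·m
In lb·ft: 641.1/1.356 = 473 lb·ft

473 lb·ft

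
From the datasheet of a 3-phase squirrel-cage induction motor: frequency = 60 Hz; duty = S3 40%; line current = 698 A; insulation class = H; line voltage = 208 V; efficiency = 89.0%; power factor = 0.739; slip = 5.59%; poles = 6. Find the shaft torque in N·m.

P_in = √3·V·I·cosφ = 1.732 × 208 × 698 × 0.739 = 185828 W
P_out = η·P_in = 0.89 × 185828 = 165387 W
n_s = 120×60/6 = 1200 rpm; n = 1200×(1−0.0559) = 1133 rpm
ω = 2π×1133/60 = 118.6 rad/s
τ = P_out/ω = 165387/118.6 = 1390 N·m

1390 N·m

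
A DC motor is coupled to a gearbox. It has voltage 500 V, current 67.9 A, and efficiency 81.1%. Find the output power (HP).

36.9 HP

P_in = V·I = 500 × 67.9 = 33950 W
P_out = η·P_in = 0.811 × 33950 = 27533 W
= 27533/746 = 36.9 HP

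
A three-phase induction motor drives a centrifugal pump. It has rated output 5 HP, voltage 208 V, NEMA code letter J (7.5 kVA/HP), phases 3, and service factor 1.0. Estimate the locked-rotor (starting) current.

S_LR = 7.5 × 5 = 37.5 kVA
I_LR = S_LR/(√3·V_L) = 37500/(1.732×208) = 104 A

104 A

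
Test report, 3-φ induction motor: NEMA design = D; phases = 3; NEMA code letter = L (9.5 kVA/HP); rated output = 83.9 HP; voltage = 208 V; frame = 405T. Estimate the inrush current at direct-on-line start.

S_LR = 9.5 × 83.9 = 797.05 kVA
I_LR = S_LR/(√3·V_L) = 797050/(1.732×208) = 2210 A

2210 A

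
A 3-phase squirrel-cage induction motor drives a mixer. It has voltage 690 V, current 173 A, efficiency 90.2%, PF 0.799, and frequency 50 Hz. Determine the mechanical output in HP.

P_in = √3·V·I·cosφ = 1.732 × 690 × 173 × 0.799 = 165192 W
P_out = η·P_in = 0.902 × 165192 = 149003 W
= 149003/746 = 200 HP

200 HP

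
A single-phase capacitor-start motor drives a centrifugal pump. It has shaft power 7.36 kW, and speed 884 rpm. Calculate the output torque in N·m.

ω = 2π × 884/60 = 92.57 rad/s
τ = P/ω = 7360/92.57 = 79.5 N·m

79.5 N·m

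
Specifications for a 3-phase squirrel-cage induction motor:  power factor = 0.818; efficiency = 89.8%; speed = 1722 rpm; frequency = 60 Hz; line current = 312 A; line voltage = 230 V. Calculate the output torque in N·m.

P_in = √3·V·I·cosφ = 1.732 × 230 × 312 × 0.818 = 101668 W
P_out = η·P_in = 0.898 × 101668 = 91298 W
n = 1722 rpm
ω = 2π×1722/60 = 180.3 rad/s
τ = P_out/ω = 91298/180.3 = 506 N·m

506 N·m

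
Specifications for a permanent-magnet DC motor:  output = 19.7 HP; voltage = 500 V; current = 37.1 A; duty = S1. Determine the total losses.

P_in = V·I = 500×37.1 = 18550 W
P_out = 19.7×746 = 14696 W
Losses = P_in − P_out = 18550 − 14696 = 3854 W

3850 W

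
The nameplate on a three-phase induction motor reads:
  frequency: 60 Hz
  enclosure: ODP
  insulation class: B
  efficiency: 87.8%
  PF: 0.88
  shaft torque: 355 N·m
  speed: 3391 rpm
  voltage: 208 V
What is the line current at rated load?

453 A

ω = 2π×3391/60 = 355.1 rad/s; P_out = τω = 355 × 355.1 = 126061 W
P_in = P_out / η = 126061 / 0.878 = 143577 W
I_L = P_in / (√3·V_L·cosφ) = 143577 / (1.732 × 208 × 0.88) = 453 A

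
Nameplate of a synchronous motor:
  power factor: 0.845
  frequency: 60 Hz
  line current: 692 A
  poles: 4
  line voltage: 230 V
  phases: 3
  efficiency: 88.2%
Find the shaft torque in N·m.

P_in = √3·V·I·cosφ = 1.732 × 230 × 692 × 0.845 = 232937 W
P_out = η·P_in = 0.882 × 232937 = 205450 W
n = n_s = 120×60/4 = 1800 rpm (synchronous)
ω = 2π×1800/60 = 188.5 rad/s
τ = P_out/ω = 205450/188.5 = 1090 N·m

1090 N·m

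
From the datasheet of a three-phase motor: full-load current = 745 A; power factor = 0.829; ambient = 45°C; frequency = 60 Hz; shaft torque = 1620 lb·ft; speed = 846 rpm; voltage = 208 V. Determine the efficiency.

τ = 1620 lb·ft × 1.356 = 2197 N·m
ω = 2π × 846/60 = 88.59 rad/s; P_out = τω = 2197 × 88.59 = 194632 W
P_in = √3·V_L·I_L·cosφ = 1.732 × 208 × 745 × 0.829 = 222496 W
η = P_out / P_in = 194632 / 222496 = 0.875 = 87.5%

87.5 %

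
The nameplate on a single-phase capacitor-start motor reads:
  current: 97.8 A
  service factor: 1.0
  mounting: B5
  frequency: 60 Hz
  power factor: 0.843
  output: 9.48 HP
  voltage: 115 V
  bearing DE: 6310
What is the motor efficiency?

74.6 %

P_out = 9.48 × 746 = 7072 W
P_in = V·I·cosφ = 115 × 97.8 × 0.843 = 9481 W
η = P_out / P_in = 7072 / 9481 = 0.746 = 74.6%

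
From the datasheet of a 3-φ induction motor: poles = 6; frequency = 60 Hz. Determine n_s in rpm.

1200 rpm

n_s = 120f/p = 120×60/6 = 1200 rpm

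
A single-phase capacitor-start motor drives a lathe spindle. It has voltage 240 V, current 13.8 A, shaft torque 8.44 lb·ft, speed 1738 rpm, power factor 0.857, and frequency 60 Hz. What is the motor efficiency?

τ = 8.44 lb·ft × 1.356 = 11.44 N·m
ω = 2π × 1738/60 = 182 rad/s; P_out = τω = 11.44 × 182 = 2082 W
P_in = V·I·cosφ = 240 × 13.8 × 0.857 = 2838 W
η = P_out / P_in = 2082 / 2838 = 0.734 = 73.4%

73.4 %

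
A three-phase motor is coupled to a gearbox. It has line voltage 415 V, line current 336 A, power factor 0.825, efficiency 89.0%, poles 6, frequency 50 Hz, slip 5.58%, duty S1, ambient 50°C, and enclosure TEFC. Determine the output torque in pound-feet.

P_in = √3·V·I·cosφ = 1.732 × 415 × 336 × 0.825 = 199246 W
P_out = η·P_in = 0.89 × 199246 = 177329 W
n_s = 120×50/6 = 1000 rpm; n = 1000×(1−0.0558) = 944 rpm
ω = 2π×944/60 = 98.86 rad/s
τ = P_out/ω = 177329/98.86 = 1794 N·m
In lb·ft: 1794/1.356 = 1320 lb·ft

1320 lb·ft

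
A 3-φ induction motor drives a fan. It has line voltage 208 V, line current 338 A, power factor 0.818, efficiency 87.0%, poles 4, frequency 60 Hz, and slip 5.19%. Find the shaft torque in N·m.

485 N·m

P_in = √3·V·I·cosφ = 1.732 × 208 × 338 × 0.818 = 99605 W
P_out = η·P_in = 0.87 × 99605 = 86656 W
n_s = 120×60/4 = 1800 rpm; n = 1800×(1−0.0519) = 1707 rpm
ω = 2π×1707/60 = 178.8 rad/s
τ = P_out/ω = 86656/178.8 = 485 N·m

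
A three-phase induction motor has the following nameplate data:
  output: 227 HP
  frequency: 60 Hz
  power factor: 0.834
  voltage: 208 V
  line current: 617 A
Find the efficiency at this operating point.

91.3 %

P_out = 227 × 746 = 169342 W
P_in = √3·V_L·I_L·cosφ = 1.732 × 208 × 617 × 0.834 = 185380 W
η = P_out / P_in = 169342 / 185380 = 0.913 = 91.3%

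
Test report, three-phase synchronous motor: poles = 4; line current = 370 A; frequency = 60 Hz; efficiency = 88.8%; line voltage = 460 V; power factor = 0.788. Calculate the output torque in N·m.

P_in = √3·V·I·cosφ = 1.732 × 460 × 370 × 0.788 = 232292 W
P_out = η·P_in = 0.888 × 232292 = 206275 W
n = n_s = 120×60/4 = 1800 rpm (synchronous)
ω = 2π×1800/60 = 188.5 rad/s
τ = P_out/ω = 206275/188.5 = 1090 N·m

1090 N·m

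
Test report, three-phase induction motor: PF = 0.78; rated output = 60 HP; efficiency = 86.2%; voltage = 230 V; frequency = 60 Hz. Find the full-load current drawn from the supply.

P_out = 60 × 746 = 44760 W
P_in = P_out / η = 44760 / 0.862 = 51926 W
I_L = P_in / (√3·V_L·cosφ) = 51926 / (1.732 × 230 × 0.78) = 167 A

167 A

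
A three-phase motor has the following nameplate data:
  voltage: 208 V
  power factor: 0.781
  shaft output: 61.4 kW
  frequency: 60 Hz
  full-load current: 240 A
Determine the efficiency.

P_out = 61.4 kW = 61400 W
P_in = √3·V_L·I_L·cosφ = 1.732 × 208 × 240 × 0.781 = 67526 W
η = P_out / P_in = 61400 / 67526 = 0.909 = 90.9%

90.9 %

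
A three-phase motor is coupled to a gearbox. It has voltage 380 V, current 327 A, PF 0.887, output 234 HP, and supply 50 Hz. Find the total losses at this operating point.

P_in = √3·V·I·cosφ = 1.732×380×327×0.887 = 190899 W
P_out = 234×746 = 174564 W
Losses = P_in − P_out = 190899 − 174564 = 16335 W

16300 W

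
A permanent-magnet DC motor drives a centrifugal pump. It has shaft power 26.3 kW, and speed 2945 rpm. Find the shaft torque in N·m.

85.3 N·m

ω = 2π × 2945/60 = 308.4 rad/s
τ = P/ω = 26300/308.4 = 85.3 N·m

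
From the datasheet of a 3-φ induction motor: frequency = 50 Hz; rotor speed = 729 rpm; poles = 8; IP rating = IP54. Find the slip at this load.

2.80 %

n_s = 120f/p = 120×50/8 = 750 rpm
s = (n_s − n)/n_s = (750 − 729)/750 = 0.0280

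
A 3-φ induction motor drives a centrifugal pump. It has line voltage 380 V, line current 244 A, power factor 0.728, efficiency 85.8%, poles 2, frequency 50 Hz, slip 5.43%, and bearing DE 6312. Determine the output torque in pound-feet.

249 lb·ft

P_in = √3·V·I·cosφ = 1.732 × 380 × 244 × 0.728 = 116910 W
P_out = η·P_in = 0.858 × 116910 = 100309 W
n_s = 120×50/2 = 3000 rpm; n = 3000×(1−0.0543) = 2837 rpm
ω = 2π×2837/60 = 297.1 rad/s
τ = P_out/ω = 100309/297.1 = 337.6 N·m
In lb·ft: 337.6/1.356 = 249 lb·ft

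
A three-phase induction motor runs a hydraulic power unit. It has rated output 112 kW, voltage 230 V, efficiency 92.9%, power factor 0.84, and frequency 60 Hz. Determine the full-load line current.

360 A

P_out = 112 kW = 112000 W
P_in = P_out / η = 112000 / 0.929 = 120560 W
I_L = P_in / (√3·V_L·cosφ) = 120560 / (1.732 × 230 × 0.84) = 360 A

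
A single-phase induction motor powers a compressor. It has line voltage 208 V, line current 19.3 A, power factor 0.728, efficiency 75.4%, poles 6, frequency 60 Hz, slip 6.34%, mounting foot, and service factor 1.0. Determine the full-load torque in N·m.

P_in = V·I·cosφ = 208 × 19.3 × 0.728 = 2922 W
P_out = η·P_in = 0.754 × 2922 = 2203 W
n_s = 120×60/6 = 1200 rpm; n = 1200×(1−0.0634) = 1124 rpm
ω = 2π×1124/60 = 117.7 rad/s
τ = P_out/ω = 2203/117.7 = 18.7 N·m

18.7 N·m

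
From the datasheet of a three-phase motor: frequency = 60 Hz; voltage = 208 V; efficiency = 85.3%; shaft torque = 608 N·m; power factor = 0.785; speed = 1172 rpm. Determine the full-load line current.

309 A

ω = 2π×1172/60 = 122.7 rad/s; P_out = τω = 608 × 122.7 = 74602 W
P_in = P_out / η = 74602 / 0.853 = 87458 W
I_L = P_in / (√3·V_L·cosφ) = 87458 / (1.732 × 208 × 0.785) = 309 A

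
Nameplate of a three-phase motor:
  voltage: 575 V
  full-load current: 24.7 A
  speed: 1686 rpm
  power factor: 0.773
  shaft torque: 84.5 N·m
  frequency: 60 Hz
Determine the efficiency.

ω = 2π × 1686/60 = 176.6 rad/s; P_out = τω = 84.5 × 176.6 = 14923 W
P_in = √3·V_L·I_L·cosφ = 1.732 × 575 × 24.7 × 0.773 = 19015 W
η = P_out / P_in = 14923 / 19015 = 0.785 = 78.5%

78.5 %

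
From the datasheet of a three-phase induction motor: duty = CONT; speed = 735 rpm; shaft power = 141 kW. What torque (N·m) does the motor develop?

1830 N·m

ω = 2π × 735/60 = 76.97 rad/s
τ = P/ω = 141000/76.97 = 1830 N·m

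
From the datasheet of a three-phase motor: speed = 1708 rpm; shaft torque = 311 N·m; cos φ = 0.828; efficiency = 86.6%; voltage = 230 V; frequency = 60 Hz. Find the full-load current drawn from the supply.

195 A

ω = 2π×1708/60 = 178.9 rad/s; P_out = τω = 311 × 178.9 = 55638 W
P_in = P_out / η = 55638 / 0.866 = 64247 W
I_L = P_in / (√3·V_L·cosφ) = 64247 / (1.732 × 230 × 0.828) = 195 A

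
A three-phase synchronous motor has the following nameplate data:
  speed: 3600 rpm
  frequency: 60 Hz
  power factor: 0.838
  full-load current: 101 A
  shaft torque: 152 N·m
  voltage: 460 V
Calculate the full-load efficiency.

ω = 2π × 3600/60 = 377 rad/s; P_out = τω = 152 × 377 = 57304 W
P_in = √3·V_L·I_L·cosφ = 1.732 × 460 × 101 × 0.838 = 67433 W
η = P_out / P_in = 57304 / 67433 = 0.850 = 85.0%

85.0 %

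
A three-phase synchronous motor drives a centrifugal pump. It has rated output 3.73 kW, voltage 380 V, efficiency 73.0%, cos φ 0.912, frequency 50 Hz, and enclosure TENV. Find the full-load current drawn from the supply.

P_out = 3.73 kW = 3730 W
P_in = P_out / η = 3730 / 0.730 = 5110 W
I_L = P_in / (√3·V_L·cosφ) = 5110 / (1.732 × 380 × 0.912) = 8.51 A

8.51 A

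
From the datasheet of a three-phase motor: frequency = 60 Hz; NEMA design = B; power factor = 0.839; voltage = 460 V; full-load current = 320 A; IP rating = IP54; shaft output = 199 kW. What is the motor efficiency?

93.0 %

P_out = 199 kW = 199000 W
P_in = √3·V_L·I_L·cosφ = 1.732 × 460 × 320 × 0.839 = 213903 W
η = P_out / P_in = 199000 / 213903 = 0.930 = 93.0%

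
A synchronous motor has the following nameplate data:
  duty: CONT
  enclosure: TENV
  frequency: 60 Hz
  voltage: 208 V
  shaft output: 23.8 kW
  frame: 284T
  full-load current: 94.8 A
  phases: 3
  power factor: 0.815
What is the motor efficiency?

P_out = 23.8 kW = 23800 W
P_in = √3·V_L·I_L·cosφ = 1.732 × 208 × 94.8 × 0.815 = 27834 W
η = P_out / P_in = 23800 / 27834 = 0.855 = 85.5%

85.5 %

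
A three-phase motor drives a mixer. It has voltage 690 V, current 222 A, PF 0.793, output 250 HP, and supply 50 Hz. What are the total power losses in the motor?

23900 W

P_in = √3·V·I·cosφ = 1.732×690×222×0.793 = 210389 W
P_out = 250×746 = 186500 W
Losses = P_in − P_out = 210389 − 186500 = 23889 W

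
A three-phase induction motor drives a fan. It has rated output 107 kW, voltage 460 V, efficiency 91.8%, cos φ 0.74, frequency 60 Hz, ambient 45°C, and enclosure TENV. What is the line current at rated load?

198 A

P_out = 107 kW = 107000 W
P_in = P_out / η = 107000 / 0.918 = 116558 W
I_L = P_in / (√3·V_L·cosφ) = 116558 / (1.732 × 460 × 0.74) = 198 A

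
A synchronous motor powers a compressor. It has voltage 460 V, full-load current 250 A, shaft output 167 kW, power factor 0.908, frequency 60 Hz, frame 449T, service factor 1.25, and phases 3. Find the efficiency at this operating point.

P_out = 167 kW = 167000 W
P_in = √3·V_L·I_L·cosφ = 1.732 × 460 × 250 × 0.908 = 180855 W
η = P_out / P_in = 167000 / 180855 = 0.923 = 92.3%

92.3 %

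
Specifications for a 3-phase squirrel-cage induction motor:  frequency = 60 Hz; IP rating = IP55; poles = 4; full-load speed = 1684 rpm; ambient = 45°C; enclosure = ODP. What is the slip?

6.44 %

n_s = 120f/p = 120×60/4 = 1800 rpm
s = (n_s − n)/n_s = (1800 − 1684)/1800 = 0.0644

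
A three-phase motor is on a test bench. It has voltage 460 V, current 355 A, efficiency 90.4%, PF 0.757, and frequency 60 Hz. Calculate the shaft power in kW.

194 kW

P_in = √3·V·I·cosφ = 1.732 × 460 × 355 × 0.757 = 214107 W
P_out = η·P_in = 0.904 × 214107 = 193553 W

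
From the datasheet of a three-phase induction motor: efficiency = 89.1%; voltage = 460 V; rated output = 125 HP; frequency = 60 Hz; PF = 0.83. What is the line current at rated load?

P_out = 125 × 746 = 93250 W
P_in = P_out / η = 93250 / 0.891 = 104658 W
I_L = P_in / (√3·V_L·cosφ) = 104658 / (1.732 × 460 × 0.83) = 158 A

158 A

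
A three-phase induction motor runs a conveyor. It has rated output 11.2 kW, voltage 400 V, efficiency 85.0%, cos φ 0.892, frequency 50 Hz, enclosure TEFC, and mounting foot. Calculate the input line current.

21.3 A

P_out = 11.2 kW = 11200 W
P_in = P_out / η = 11200 / 0.850 = 13176 W
I_L = P_in / (√3·V_L·cosφ) = 13176 / (1.732 × 400 × 0.892) = 21.3 A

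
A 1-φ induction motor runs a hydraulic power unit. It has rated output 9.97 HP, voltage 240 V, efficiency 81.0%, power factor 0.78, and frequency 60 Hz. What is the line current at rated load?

49.1 A

P_out = 9.97 × 746 = 7438 W
P_in = P_out / η = 7438 / 0.810 = 9183 W
I = P_in / (V·cosφ) = 9183 / (240 × 0.78) = 49.1 A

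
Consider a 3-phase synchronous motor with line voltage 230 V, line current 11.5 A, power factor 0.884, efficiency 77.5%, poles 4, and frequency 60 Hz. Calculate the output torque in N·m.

P_in = √3·V·I·cosφ = 1.732 × 230 × 11.5 × 0.884 = 4050 W
P_out = η·P_in = 0.775 × 4050 = 3139 W
n = n_s = 120×60/4 = 1800 rpm (synchronous)
ω = 2π×1800/60 = 188.5 rad/s
τ = P_out/ω = 3139/188.5 = 16.7 N·m

16.7 N·m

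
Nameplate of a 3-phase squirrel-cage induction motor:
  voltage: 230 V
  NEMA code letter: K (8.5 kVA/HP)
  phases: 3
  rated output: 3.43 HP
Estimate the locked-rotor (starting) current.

73.2 A

S_LR = 8.5 × 3.43 = 29.155 kVA
I_LR = S_LR/(√3·V_L) = 29155/(1.732×230) = 73.2 A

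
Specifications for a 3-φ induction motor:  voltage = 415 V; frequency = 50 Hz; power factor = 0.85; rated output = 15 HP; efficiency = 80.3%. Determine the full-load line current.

P_out = 15 × 746 = 11190 W
P_in = P_out / η = 11190 / 0.803 = 13935 W
I_L = P_in / (√3·V_L·cosφ) = 13935 / (1.732 × 415 × 0.85) = 22.8 A

22.8 A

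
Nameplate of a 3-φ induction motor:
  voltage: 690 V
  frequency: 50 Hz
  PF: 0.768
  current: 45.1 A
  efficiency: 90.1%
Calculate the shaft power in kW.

37.3 kW

P_in = √3·V·I·cosφ = 1.732 × 690 × 45.1 × 0.768 = 41394 W
P_out = η·P_in = 0.901 × 41394 = 37296 W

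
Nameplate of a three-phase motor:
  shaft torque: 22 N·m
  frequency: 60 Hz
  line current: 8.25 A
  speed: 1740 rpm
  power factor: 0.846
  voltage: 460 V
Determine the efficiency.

72.1 %

ω = 2π × 1740/60 = 182.2 rad/s; P_out = τω = 22 × 182.2 = 4008 W
P_in = √3·V_L·I_L·cosφ = 1.732 × 460 × 8.25 × 0.846 = 5561 W
η = P_out / P_in = 4008 / 5561 = 0.721 = 72.1%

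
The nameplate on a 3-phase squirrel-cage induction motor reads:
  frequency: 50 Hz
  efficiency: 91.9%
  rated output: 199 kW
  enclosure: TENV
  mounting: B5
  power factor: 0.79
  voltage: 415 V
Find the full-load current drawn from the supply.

P_out = 199 kW = 199000 W
P_in = P_out / η = 199000 / 0.919 = 216540 W
I_L = P_in / (√3·V_L·cosφ) = 216540 / (1.732 × 415 × 0.79) = 381 A

381 A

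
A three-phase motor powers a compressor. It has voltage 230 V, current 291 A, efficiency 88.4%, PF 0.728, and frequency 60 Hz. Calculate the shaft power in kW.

74.6 kW

P_in = √3·V·I·cosφ = 1.732 × 230 × 291 × 0.728 = 84392 W
P_out = η·P_in = 0.884 × 84392 = 74603 W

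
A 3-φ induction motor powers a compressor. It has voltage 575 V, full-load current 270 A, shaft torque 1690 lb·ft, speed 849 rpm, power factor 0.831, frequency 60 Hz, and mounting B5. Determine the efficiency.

91.2 %

τ = 1690 lb·ft × 1.356 = 2292 N·m
ω = 2π × 849/60 = 88.91 rad/s; P_out = τω = 2292 × 88.91 = 203782 W
P_in = √3·V_L·I_L·cosφ = 1.732 × 575 × 270 × 0.831 = 223450 W
η = P_out / P_in = 203782 / 223450 = 0.912 = 91.2%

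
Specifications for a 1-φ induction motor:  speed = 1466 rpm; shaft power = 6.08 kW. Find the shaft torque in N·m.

ω = 2π × 1466/60 = 153.5 rad/s
τ = P/ω = 6080/153.5 = 39.6 N·m

39.6 N·m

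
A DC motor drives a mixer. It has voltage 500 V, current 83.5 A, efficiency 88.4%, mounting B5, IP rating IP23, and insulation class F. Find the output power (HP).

49.5 HP

P_in = V·I = 500 × 83.5 = 41750 W
P_out = η·P_in = 0.884 × 41750 = 36907 W
= 36907/746 = 49.5 HP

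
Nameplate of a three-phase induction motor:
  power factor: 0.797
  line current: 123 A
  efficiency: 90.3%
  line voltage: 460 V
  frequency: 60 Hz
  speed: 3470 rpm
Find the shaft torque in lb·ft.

143 lb·ft

P_in = √3·V·I·cosφ = 1.732 × 460 × 123 × 0.797 = 78103 W
P_out = η·P_in = 0.903 × 78103 = 70527 W
n = 3470 rpm
ω = 2π×3470/60 = 363.4 rad/s
τ = P_out/ω = 70527/363.4 = 194.1 N·m
In lb·ft: 194.1/1.356 = 143 lb·ft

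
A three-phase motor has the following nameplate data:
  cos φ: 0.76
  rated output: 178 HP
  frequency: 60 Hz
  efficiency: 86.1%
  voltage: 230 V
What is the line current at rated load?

509 A

P_out = 178 × 746 = 132788 W
P_in = P_out / η = 132788 / 0.861 = 154225 W
I_L = P_in / (√3·V_L·cosφ) = 154225 / (1.732 × 230 × 0.76) = 509 A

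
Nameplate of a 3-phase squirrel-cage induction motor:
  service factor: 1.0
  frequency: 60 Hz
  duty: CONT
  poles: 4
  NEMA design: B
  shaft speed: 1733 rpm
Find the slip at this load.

n_s = 120f/p = 120×60/4 = 1800 rpm
s = (n_s − n)/n_s = (1800 − 1733)/1800 = 0.0372

3.72 %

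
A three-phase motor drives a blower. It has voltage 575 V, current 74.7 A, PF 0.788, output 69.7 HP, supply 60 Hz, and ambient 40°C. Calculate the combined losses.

P_in = √3·V·I·cosφ = 1.732×575×74.7×0.788 = 58622 W
P_out = 69.7×746 = 51996 W
Losses = P_in − P_out = 58622 − 51996 = 6626 W

6630 W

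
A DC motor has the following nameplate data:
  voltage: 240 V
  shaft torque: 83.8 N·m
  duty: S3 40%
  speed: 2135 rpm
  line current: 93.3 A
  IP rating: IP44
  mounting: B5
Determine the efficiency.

ω = 2π × 2135/60 = 223.6 rad/s; P_out = τω = 83.8 × 223.6 = 18738 W
P_in = V·I = 240 × 93.3 = 22392 W
η = P_out / P_in = 18738 / 22392 = 0.837 = 83.7%

83.7 %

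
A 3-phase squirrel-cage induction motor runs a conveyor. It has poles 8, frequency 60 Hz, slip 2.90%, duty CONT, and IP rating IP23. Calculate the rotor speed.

874 rpm

n_s = 120f/p = 120×60/8 = 900 rpm
n = n_s(1 − s) = 900 × (1 − 0.029) = 874 rpm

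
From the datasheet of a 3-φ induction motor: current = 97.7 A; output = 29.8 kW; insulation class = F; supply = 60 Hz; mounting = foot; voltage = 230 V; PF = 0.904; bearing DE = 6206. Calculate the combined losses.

5380 W

P_in = √3·V·I·cosφ = 1.732×230×97.7×0.904 = 35183 W
P_out = 29800 W
Losses = P_in − P_out = 35183 − 29800 = 5383 W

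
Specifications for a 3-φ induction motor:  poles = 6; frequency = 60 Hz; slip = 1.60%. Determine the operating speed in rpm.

n_s = 120f/p = 120×60/6 = 1200 rpm
n = n_s(1 − s) = 1200 × (1 − 0.016) = 1181 rpm

1181 rpm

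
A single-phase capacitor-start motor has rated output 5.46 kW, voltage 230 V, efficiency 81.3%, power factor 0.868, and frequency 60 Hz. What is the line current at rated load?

33.6 A

P_out = 5.46 kW = 5460 W
P_in = P_out / η = 5460 / 0.813 = 6716 W
I = P_in / (V·cosφ) = 6716 / (230 × 0.868) = 33.6 A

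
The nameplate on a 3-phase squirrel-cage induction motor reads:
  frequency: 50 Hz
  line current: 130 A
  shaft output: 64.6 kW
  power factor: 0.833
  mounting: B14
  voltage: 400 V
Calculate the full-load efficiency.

P_out = 64.6 kW = 64600 W
P_in = √3·V_L·I_L·cosφ = 1.732 × 400 × 130 × 0.833 = 75023 W
η = P_out / P_in = 64600 / 75023 = 0.861 = 86.1%

86.1 %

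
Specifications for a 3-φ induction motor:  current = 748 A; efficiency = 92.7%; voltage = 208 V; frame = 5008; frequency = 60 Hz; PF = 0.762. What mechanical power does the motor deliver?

190 kW

P_in = √3·V·I·cosφ = 1.732 × 208 × 748 × 0.762 = 205337 W
P_out = η·P_in = 0.927 × 205337 = 190347 W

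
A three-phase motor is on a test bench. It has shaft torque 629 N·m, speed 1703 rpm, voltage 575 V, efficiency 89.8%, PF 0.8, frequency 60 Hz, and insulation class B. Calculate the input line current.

ω = 2π×1703/60 = 178.3 rad/s; P_out = τω = 629 × 178.3 = 112151 W
P_in = P_out / η = 112151 / 0.898 = 124890 W
I_L = P_in / (√3·V_L·cosφ) = 124890 / (1.732 × 575 × 0.8) = 157 A

157 A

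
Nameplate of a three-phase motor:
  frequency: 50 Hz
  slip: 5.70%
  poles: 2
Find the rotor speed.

n_s = 120f/p = 120×50/2 = 3000 rpm
n = n_s(1 − s) = 3000 × (1 − 0.057) = 2829 rpm

2829 rpm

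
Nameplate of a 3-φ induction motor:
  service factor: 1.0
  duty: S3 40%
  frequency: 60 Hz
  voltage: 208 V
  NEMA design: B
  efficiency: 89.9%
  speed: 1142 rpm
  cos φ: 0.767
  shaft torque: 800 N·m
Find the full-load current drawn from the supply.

385 A

ω = 2π×1142/60 = 119.6 rad/s; P_out = τω = 800 × 119.6 = 95680 W
P_in = P_out / η = 95680 / 0.899 = 106429 W
I_L = P_in / (√3·V_L·cosφ) = 106429 / (1.732 × 208 × 0.767) = 385 A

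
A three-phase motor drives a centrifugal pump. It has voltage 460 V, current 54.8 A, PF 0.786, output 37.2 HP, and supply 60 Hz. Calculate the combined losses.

P_in = √3·V·I·cosφ = 1.732×460×54.8×0.786 = 34317 W
P_out = 37.2×746 = 27751 W
Losses = P_in − P_out = 34317 − 27751 = 6566 W

6570 W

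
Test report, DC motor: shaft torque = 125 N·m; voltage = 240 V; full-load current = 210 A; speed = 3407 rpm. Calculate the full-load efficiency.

88.5 %

ω = 2π × 3407/60 = 356.8 rad/s; P_out = τω = 125 × 356.8 = 44600 W
P_in = V·I = 240 × 210 = 50400 W
η = P_out / P_in = 44600 / 50400 = 0.885 = 88.5%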